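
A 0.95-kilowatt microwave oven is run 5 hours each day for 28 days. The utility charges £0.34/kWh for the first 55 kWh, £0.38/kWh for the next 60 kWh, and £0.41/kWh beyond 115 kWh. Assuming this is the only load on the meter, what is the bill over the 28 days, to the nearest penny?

£48.88

Runtime = 5 h/day × 28 days = 140 h
Energy = 0.95 kW × 140 h = 133 kWh
Tier 1 (0–55 kWh): 55 × £0.34 = £18.7
Tier 2 (55–115 kWh): 60 × £0.38 = £22.8
Above 115 kWh: 18 × £0.41 = £7.38
Bill = £48.88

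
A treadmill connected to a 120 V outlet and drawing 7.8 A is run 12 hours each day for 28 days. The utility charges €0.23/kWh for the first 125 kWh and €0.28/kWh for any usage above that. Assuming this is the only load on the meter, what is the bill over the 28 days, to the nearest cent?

Power = 7.8 A × 120 V = 936 W = 0.936 kW
Runtime = 12 h/day × 28 days = 336 h
Energy = 0.936 kW × 336 h = 314.496 kWh
Tier 1 (0–125 kWh): 125 × €0.23 = €28.75
Above 125 kWh: 189.496 × €0.28 = €53.05888
Bill = €81.81

€81.81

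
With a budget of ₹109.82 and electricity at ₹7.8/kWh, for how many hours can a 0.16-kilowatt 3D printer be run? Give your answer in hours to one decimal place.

Energy available = ₹109.82 ÷ ₹7.8/kWh = 14.0795 kWh
Hours = 14.0795 kWh ÷ 0.16 kW = 88.0 h

88.0 h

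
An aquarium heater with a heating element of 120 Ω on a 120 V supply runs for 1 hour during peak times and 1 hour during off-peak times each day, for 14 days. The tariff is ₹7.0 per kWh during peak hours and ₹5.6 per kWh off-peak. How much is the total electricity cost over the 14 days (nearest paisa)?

₹21.17

Power = V²/R = 120²/120 = 120 W = 0.12 kW
Peak energy = 0.12 kW × 1 h × 14 = 1.68 kWh
Off-peak energy = 0.12 kW × 1 h × 14 = 1.68 kWh
Cost = 1.68 × ₹7.0 + 1.68 × ₹5.6 = ₹11.76 + ₹9.408 = ₹21.17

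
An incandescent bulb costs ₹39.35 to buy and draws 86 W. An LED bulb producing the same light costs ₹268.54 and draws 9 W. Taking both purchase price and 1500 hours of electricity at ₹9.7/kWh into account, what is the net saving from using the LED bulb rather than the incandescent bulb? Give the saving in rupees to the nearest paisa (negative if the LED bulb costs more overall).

₹891.16

incandescent bulb: ₹39.35 + (86/1000) kW × 1500 h × ₹9.7 = ₹39.35 + ₹1251.3 = ₹1290.65
LED bulb: ₹268.54 + (9/1000) kW × 1500 h × ₹9.7 = ₹268.54 + ₹130.95 = ₹399.49
Saving = ₹1290.65 − ₹399.49 = ₹891.16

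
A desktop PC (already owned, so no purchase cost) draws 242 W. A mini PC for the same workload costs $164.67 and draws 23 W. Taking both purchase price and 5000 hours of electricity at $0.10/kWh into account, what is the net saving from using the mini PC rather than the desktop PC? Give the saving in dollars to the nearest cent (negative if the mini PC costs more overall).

desktop PC: $0.00 + (242/1000) kW × 5000 h × $0.10 = $0.00 + $121 = $121
mini PC: $164.67 + (23/1000) kW × 5000 h × $0.10 = $164.67 + $11.5 = $176.17
Saving = $121 − $176.17 = −$55.17

-$55.17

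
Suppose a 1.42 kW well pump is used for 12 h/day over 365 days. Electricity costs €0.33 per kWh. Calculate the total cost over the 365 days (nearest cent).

Runtime = 12 h/day × 365 days = 4380 h
Energy = 1.42 kW × 4380 h = 6219.6 kWh
Cost = 6219.6 kWh × €0.33/kWh = €2052.47

€2052.47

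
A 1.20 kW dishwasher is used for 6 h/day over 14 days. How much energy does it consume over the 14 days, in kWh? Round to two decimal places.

Runtime = 6 h/day × 14 days = 84 h
Energy = 1.2 kW × 84 h = 100.8 kWh

100.80 kWh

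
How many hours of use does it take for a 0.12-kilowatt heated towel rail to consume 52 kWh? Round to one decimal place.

Hours = 52 kWh ÷ 0.12 kW = 433.3 h

433.3 h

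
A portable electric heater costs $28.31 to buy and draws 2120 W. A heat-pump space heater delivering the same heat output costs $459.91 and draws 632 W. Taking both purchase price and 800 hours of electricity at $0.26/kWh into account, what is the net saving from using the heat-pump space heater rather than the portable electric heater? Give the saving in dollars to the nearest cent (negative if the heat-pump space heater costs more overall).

portable electric heater: $28.31 + (2120/1000) kW × 800 h × $0.26 = $28.31 + $440.96 = $469.27
heat-pump space heater: $459.91 + (632/1000) kW × 800 h × $0.26 = $459.91 + $131.456 = $591.366
Saving = $469.27 − $591.366 = −$122.096 → -$122.10

-$122.10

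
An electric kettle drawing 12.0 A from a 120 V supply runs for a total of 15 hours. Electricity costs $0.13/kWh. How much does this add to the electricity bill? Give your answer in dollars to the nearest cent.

Power = 12.0 A × 120 V = 1440 W = 1.44 kW
Energy = 1.44 kW × 15 h = 21.6 kWh
Cost = 21.6 kWh × $0.13/kWh = $2.81

$2.81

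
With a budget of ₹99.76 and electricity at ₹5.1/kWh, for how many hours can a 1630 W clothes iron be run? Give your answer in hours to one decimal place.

Energy available = ₹99.76 ÷ ₹5.1/kWh = 19.5608 kWh
Hours = 19.5608 kWh ÷ 1.63 kW = 12.0 h

12.0 h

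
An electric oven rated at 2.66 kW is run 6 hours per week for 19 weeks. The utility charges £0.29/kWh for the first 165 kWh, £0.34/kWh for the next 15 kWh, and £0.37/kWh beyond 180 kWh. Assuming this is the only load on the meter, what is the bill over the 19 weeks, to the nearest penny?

Runtime = 6 h/week × 19 weeks = 114 h
Energy = 2.66 kW × 114 h = 303.24 kWh
Tier 1 (0–165 kWh): 165 × £0.29 = £47.85
Tier 2 (165–180 kWh): 15 × £0.34 = £5.1
Above 180 kWh: 123.24 × £0.37 = £45.5988
Bill = £98.55

£98.55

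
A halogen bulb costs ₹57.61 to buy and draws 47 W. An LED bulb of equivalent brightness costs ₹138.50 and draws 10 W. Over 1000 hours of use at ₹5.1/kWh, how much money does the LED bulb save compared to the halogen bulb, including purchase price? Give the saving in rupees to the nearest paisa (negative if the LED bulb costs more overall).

₹107.81

halogen bulb: ₹57.61 + (47/1000) kW × 1000 h × ₹5.1 = ₹57.61 + ₹239.7 = ₹297.31
LED bulb: ₹138.50 + (10/1000) kW × 1000 h × ₹5.1 = ₹138.50 + ₹51 = ₹189.5
Saving = ₹297.31 − ₹189.5 = ₹107.81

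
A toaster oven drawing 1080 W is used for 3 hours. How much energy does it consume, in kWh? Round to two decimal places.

3.24 kWh

Energy = 1.08 kW × 3 h = 3.24 kWh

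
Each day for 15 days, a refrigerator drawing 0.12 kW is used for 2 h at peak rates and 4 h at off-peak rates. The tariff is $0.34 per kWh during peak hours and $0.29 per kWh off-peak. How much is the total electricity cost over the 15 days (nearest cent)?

$3.31

Peak energy = 0.12 kW × 2 h × 15 = 3.6 kWh
Off-peak energy = 0.12 kW × 4 h × 15 = 7.2 kWh
Cost = 3.6 × $0.34 + 7.2 × $0.29 = $1.224 + $2.088 = $3.31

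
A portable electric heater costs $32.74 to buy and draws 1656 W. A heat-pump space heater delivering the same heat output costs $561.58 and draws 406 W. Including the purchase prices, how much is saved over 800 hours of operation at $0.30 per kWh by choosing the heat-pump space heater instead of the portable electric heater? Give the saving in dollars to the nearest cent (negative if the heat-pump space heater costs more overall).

-$228.84

portable electric heater: $32.74 + (1656/1000) kW × 800 h × $0.30 = $32.74 + $397.44 = $430.18
heat-pump space heater: $561.58 + (406/1000) kW × 800 h × $0.30 = $561.58 + $97.44 = $659.02
Saving = $430.18 − $659.02 = −$228.84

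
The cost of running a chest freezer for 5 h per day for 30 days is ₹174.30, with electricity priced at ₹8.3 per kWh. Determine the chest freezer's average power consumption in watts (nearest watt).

Energy = ₹174.30 ÷ ₹8.3/kWh = 21 kWh
Runtime = 5 h/day × 30 days = 150 h
Power = 21 kWh ÷ 150 h = 0.14 kW = 140 W

140 W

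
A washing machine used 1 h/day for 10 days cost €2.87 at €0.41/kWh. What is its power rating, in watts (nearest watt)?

700 W

Energy = €2.87 ÷ €0.41/kWh = 7 kWh
Runtime = 1 h/day × 10 days = 10 h
Power = 7 kWh ÷ 10 h = 0.7 kW = 700 W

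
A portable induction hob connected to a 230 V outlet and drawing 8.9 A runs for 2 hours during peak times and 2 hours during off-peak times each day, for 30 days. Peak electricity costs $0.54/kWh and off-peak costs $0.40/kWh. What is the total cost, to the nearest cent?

Power = 8.9 A × 230 V = 2047 W = 2.047 kW
Peak energy = 2.047 kW × 2 h × 30 = 122.82 kWh
Off-peak energy = 2.047 kW × 2 h × 30 = 122.82 kWh
Cost = 122.82 × $0.54 + 122.82 × $0.40 = $66.3228 + $49.128 = $115.45

$115.45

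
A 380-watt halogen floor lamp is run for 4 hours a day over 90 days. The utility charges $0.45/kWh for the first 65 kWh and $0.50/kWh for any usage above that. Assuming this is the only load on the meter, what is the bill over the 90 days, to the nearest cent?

Runtime = 4 h/day × 90 days = 360 h
Energy = 0.38 kW × 360 h = 136.8 kWh
Tier 1 (0–65 kWh): 65 × $0.45 = $29.25
Above 65 kWh: 71.8 × $0.50 = $35.9
Bill = $65.15

$65.15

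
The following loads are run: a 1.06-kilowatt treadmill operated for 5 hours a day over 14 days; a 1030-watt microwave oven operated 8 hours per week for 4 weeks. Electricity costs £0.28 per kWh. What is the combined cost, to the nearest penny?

treadmill: Runtime = 5 h/day × 14 days = 70 h
treadmill: 1.06 kW × 70 h = 74.2 kWh
microwave oven: Runtime = 8 h/week × 4 weeks = 32 h
microwave oven: 1.03 kW × 32 h = 32.96 kWh
Total energy = 107.16 kWh
Cost = 107.16 × £0.28 = £30.00

£30.00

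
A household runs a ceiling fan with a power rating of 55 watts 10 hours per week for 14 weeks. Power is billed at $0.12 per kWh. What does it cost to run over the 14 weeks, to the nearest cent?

$0.92

Runtime = 10 h/week × 14 weeks = 140 h
Energy = 0.055 kW × 140 h = 7.7 kWh
Cost = 7.7 kWh × $0.12/kWh = $0.92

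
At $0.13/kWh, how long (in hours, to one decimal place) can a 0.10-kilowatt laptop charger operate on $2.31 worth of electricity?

Energy available = $2.31 ÷ $0.13/kWh = 17.7692 kWh
Hours = 17.7692 kWh ÷ 0.1 kW = 177.7 h

177.7 h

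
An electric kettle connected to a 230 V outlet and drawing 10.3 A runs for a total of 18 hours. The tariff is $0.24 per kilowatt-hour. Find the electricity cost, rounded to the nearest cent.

Power = 10.3 A × 230 V = 2369 W = 2.369 kW
Energy = 2.369 kW × 18 h = 42.642 kWh
Cost = 42.642 kWh × $0.24/kWh = $10.23

$10.23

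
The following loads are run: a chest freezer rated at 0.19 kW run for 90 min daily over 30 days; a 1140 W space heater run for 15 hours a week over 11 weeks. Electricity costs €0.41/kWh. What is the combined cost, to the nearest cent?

chest freezer: Runtime = 90 min × 30 = 2700 min = 45 h
chest freezer: 0.19 kW × 45 h = 8.55 kWh
space heater: Runtime = 15 h/week × 11 weeks = 165 h
space heater: 1.14 kW × 165 h = 188.1 kWh
Total energy = 196.65 kWh
Cost = 196.65 × €0.41 = €80.63

€80.63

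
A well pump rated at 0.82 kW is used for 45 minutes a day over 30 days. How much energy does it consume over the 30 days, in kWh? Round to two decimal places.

Runtime = 45 min × 30 = 1350 min = 22.5 h
Energy = 0.82 kW × 22.5 h = 18.45 kWh

18.45 kWh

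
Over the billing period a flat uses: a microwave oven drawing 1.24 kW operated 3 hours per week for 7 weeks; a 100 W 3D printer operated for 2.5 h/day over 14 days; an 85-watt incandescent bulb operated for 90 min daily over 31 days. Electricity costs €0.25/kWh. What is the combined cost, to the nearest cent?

€8.37

microwave oven: Runtime = 3 h/week × 7 weeks = 21 h
microwave oven: 1.24 kW × 21 h = 26.04 kWh
3D printer: Runtime = 2.5 h/day × 14 days = 35 h
3D printer: 0.1 kW × 35 h = 3.5 kWh
incandescent bulb: Runtime = 90 min × 31 = 2790 min = 46.5 h
incandescent bulb: 0.085 kW × 46.5 h = 3.9525 kWh
Total energy = 33.4925 kWh
Cost = 33.4925 × €0.25 = €8.37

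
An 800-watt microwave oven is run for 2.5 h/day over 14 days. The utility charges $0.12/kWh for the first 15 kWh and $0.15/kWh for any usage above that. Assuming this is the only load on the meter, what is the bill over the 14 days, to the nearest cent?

$3.75

Runtime = 2.5 h/day × 14 days = 35 h
Energy = 0.8 kW × 35 h = 28 kWh
Tier 1 (0–15 kWh): 15 × $0.12 = $1.8
Above 15 kWh: 13 × $0.15 = $1.95
Bill = $3.75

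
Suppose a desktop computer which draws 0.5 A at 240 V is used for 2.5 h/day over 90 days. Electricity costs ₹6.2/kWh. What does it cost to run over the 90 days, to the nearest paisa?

Power = 0.5 A × 240 V = 120 W = 0.12 kW
Runtime = 2.5 h/day × 90 days = 225 h
Energy = 0.12 kW × 225 h = 27 kWh
Cost = 27 kWh × ₹6.2/kWh = ₹167.40

₹167.40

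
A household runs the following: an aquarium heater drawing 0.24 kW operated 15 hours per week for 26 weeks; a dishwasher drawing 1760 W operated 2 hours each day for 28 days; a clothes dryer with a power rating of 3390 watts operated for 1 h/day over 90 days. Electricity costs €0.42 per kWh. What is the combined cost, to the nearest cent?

aquarium heater: Runtime = 15 h/week × 26 weeks = 390 h
aquarium heater: 0.24 kW × 390 h = 93.6 kWh
dishwasher: Runtime = 2 h/day × 28 days = 56 h
dishwasher: 1.76 kW × 56 h = 98.56 kWh
clothes dryer: Runtime = 1 h/day × 90 days = 90 h
clothes dryer: 3.39 kW × 90 h = 305.1 kWh
Total energy = 497.26 kWh
Cost = 497.26 × €0.42 = €208.85

€208.85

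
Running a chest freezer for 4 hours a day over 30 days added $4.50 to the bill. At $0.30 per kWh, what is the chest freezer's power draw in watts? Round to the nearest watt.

125 W

Energy = $4.50 ÷ $0.30/kWh = 15 kWh
Runtime = 4 h/day × 30 days = 120 h
Power = 15 kWh ÷ 120 h = 0.125 kW = 125 W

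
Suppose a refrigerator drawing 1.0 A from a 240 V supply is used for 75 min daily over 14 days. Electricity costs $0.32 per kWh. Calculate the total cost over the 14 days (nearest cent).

$1.34

Power = 1.0 A × 240 V = 240 W = 0.24 kW
Runtime = 75 min × 14 = 1050 min = 17.5 h
Energy = 0.24 kW × 17.5 h = 4.2 kWh
Cost = 4.2 kWh × $0.32/kWh = $1.34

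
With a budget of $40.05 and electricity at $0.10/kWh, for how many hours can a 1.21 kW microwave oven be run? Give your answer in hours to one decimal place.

Energy available = $40.05 ÷ $0.10/kWh = 400.5 kWh
Hours = 400.5 kWh ÷ 1.21 kW = 331.0 h

331.0 h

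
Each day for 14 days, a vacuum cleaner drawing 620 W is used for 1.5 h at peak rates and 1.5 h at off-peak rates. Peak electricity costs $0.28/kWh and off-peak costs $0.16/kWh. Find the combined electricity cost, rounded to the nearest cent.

$5.73

Peak energy = 0.62 kW × 1.5 h × 14 = 13.02 kWh
Off-peak energy = 0.62 kW × 1.5 h × 14 = 13.02 kWh
Cost = 13.02 × $0.28 + 13.02 × $0.16 = $3.6456 + $2.0832 = $5.73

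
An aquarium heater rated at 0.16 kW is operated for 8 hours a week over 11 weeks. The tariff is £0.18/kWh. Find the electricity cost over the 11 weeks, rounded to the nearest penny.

Runtime = 8 h/week × 11 weeks = 88 h
Energy = 0.16 kW × 88 h = 14.08 kWh
Cost = 14.08 kWh × £0.18/kWh = £2.53

£2.53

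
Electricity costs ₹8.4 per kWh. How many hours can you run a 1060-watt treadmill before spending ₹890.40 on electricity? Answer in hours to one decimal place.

Energy available = ₹890.40 ÷ ₹8.4/kWh = 106 kWh
Hours = 106 kWh ÷ 1.06 kW = 100.0 h

100.0 h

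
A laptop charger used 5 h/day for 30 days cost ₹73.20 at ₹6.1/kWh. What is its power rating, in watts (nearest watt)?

80 W

Energy = ₹73.20 ÷ ₹6.1/kWh = 12 kWh
Runtime = 5 h/day × 30 days = 150 h
Power = 12 kWh ÷ 150 h = 0.08 kW = 80 W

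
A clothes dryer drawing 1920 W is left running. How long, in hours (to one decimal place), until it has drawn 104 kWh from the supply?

54.2 h

Hours = 104 kWh ÷ 1.92 kW = 54.2 h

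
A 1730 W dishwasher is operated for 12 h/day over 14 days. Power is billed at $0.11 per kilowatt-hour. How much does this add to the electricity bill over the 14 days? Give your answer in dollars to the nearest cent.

$31.97

Runtime = 12 h/day × 14 days = 168 h
Energy = 1.73 kW × 168 h = 290.64 kWh
Cost = 290.64 kWh × $0.11/kWh = $31.97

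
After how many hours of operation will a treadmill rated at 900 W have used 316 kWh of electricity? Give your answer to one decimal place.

Hours = 316 kWh ÷ 0.9 kW = 351.1 h

351.1 h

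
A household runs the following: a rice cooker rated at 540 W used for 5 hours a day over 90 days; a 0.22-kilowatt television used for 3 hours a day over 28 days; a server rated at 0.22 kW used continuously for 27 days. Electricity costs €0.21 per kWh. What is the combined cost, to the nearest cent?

rice cooker: Runtime = 5 h/day × 90 days = 450 h
rice cooker: 0.54 kW × 450 h = 243 kWh
television: Runtime = 3 h/day × 28 days = 84 h
television: 0.22 kW × 84 h = 18.48 kWh
server: Runtime = 24 h × 27 = 648 h
server: 0.22 kW × 648 h = 142.56 kWh
Total energy = 404.04 kWh
Cost = 404.04 × €0.21 = €84.85

€84.85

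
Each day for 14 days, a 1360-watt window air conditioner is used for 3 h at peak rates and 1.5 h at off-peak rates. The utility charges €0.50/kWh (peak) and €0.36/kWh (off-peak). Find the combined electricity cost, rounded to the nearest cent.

Peak energy = 1.36 kW × 3 h × 14 = 57.12 kWh
Off-peak energy = 1.36 kW × 1.5 h × 14 = 28.56 kWh
Cost = 57.12 × €0.50 + 28.56 × €0.36 = €28.56 + €10.2816 = €38.84

€38.84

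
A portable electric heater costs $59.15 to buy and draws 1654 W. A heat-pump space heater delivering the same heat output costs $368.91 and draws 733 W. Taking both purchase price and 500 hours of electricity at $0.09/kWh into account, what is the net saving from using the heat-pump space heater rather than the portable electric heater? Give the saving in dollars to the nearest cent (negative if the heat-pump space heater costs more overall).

-$268.32

portable electric heater: $59.15 + (1654/1000) kW × 500 h × $0.09 = $59.15 + $74.43 = $133.58
heat-pump space heater: $368.91 + (733/1000) kW × 500 h × $0.09 = $368.91 + $32.985 = $401.895
Saving = $133.58 − $401.895 = −$268.315 → -$268.32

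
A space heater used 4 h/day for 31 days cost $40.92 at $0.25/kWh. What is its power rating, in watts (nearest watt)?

1320 W

Energy = $40.92 ÷ $0.25/kWh = 163.68 kWh
Runtime = 4 h/day × 31 days = 124 h
Power = 163.68 kWh ÷ 124 h = 1.32 kW = 1320 W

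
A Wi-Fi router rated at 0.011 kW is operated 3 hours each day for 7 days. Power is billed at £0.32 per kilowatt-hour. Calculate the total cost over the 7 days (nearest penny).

£0.07

Runtime = 3 h/day × 7 days = 21 h
Energy = 0.011 kW × 21 h = 0.231 kWh
Cost = 0.231 kWh × £0.32/kWh = £0.07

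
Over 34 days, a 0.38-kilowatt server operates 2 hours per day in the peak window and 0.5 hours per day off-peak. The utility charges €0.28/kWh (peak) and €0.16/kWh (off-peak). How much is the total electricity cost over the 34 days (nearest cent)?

€8.27

Peak energy = 0.38 kW × 2 h × 34 = 25.84 kWh
Off-peak energy = 0.38 kW × 0.5 h × 34 = 6.46 kWh
Cost = 25.84 × €0.28 + 6.46 × €0.16 = €7.2352 + €1.0336 = €8.27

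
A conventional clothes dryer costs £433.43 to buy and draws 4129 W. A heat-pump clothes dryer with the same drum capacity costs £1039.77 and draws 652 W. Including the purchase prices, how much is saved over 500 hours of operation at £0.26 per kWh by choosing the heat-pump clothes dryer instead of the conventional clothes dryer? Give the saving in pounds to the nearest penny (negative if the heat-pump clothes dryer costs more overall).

conventional clothes dryer: £433.43 + (4129/1000) kW × 500 h × £0.26 = £433.43 + £536.77 = £970.2
heat-pump clothes dryer: £1039.77 + (652/1000) kW × 500 h × £0.26 = £1039.77 + £84.76 = £1124.53
Saving = £970.2 − £1124.53 = −£154.33

-£154.33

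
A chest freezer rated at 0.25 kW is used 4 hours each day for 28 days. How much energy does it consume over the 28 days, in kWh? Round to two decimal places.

Runtime = 4 h/day × 28 days = 112 h
Energy = 0.25 kW × 112 h = 28 kWh

28.00 kWh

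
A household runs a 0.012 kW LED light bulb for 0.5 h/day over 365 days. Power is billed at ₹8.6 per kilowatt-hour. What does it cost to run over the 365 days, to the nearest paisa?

Runtime = 0.5 h/day × 365 days = 182.5 h
Energy = 0.012 kW × 182.5 h = 2.19 kWh
Cost = 2.19 kWh × ₹8.6/kWh = ₹18.83

₹18.83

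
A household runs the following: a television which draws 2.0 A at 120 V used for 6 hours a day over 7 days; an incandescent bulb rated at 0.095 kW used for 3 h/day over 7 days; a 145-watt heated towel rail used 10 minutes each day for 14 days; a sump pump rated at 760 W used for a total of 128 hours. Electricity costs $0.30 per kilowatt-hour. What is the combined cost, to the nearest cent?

$32.91

television: Power = 2.0 A × 120 V = 240 W = 0.24 kW
television: Runtime = 6 h/day × 7 days = 42 h
television: 0.24 kW × 42 h = 10.08 kWh
incandescent bulb: Runtime = 3 h/day × 7 days = 21 h
incandescent bulb: 0.095 kW × 21 h = 1.995 kWh
heated towel rail: Runtime = 10 min × 14 = 140 min = 2.333333… h
heated towel rail: 0.145 kW × 2.333333… h = 0.338333… kWh
sump pump: 0.76 kW × 128 h = 97.28 kWh
Total energy = 109.693333… kWh
Cost = 109.693333… × $0.30 = $32.91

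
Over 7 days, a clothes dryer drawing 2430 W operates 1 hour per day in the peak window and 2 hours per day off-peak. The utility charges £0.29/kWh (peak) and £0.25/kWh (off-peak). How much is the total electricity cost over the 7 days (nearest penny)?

Peak energy = 2.43 kW × 1 h × 7 = 17.01 kWh
Off-peak energy = 2.43 kW × 2 h × 7 = 34.02 kWh
Cost = 17.01 × £0.29 + 34.02 × £0.25 = £4.9329 + £8.505 = £13.44

£13.44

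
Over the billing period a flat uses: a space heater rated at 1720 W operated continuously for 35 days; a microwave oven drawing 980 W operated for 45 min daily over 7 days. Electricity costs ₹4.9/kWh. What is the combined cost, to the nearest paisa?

₹7104.73

space heater: Runtime = 24 h × 35 = 840 h
space heater: 1.72 kW × 840 h = 1444.8 kWh
microwave oven: Runtime = 45 min × 7 = 315 min = 5.25 h
microwave oven: 0.98 kW × 5.25 h = 5.145 kWh
Total energy = 1449.945 kWh
Cost = 1449.945 × ₹4.9 = ₹7104.73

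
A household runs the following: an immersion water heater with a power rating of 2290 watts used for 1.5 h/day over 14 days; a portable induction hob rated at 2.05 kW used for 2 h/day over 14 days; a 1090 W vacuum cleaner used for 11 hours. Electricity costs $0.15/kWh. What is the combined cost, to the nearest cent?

immersion water heater: Runtime = 1.5 h/day × 14 days = 21 h
immersion water heater: 2.29 kW × 21 h = 48.09 kWh
portable induction hob: Runtime = 2 h/day × 14 days = 28 h
portable induction hob: 2.05 kW × 28 h = 57.4 kWh
vacuum cleaner: 1.09 kW × 11 h = 11.99 kWh
Total energy = 117.48 kWh
Cost = 117.48 × $0.15 = $17.62

$17.62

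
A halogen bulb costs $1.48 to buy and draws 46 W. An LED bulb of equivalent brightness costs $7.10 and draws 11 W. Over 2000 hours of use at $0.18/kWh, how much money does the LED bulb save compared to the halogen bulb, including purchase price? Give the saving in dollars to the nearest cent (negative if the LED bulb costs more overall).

$6.98

halogen bulb: $1.48 + (46/1000) kW × 2000 h × $0.18 = $1.48 + $16.56 = $18.04
LED bulb: $7.10 + (11/1000) kW × 2000 h × $0.18 = $7.10 + $3.96 = $11.06
Saving = $18.04 − $11.06 = $6.98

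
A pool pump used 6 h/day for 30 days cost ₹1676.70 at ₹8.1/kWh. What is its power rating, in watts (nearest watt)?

Energy = ₹1676.70 ÷ ₹8.1/kWh = 207 kWh
Runtime = 6 h/day × 30 days = 180 h
Power = 207 kWh ÷ 180 h = 1.15 kW = 1150 W

1150 W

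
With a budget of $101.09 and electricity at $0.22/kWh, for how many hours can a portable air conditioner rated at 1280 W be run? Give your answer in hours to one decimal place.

359.0 h

Energy available = $101.09 ÷ $0.22/kWh = 459.5 kWh
Hours = 459.5 kWh ÷ 1.28 kW = 359.0 h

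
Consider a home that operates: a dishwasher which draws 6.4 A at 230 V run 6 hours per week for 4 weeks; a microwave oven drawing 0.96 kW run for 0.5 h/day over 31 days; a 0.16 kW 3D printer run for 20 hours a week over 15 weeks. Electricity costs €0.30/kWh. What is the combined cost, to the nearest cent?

€29.46

dishwasher: Power = 6.4 A × 230 V = 1472 W = 1.472 kW
dishwasher: Runtime = 6 h/week × 4 weeks = 24 h
dishwasher: 1.472 kW × 24 h = 35.328 kWh
microwave oven: Runtime = 0.5 h/day × 31 days = 15.5 h
microwave oven: 0.96 kW × 15.5 h = 14.88 kWh
3D printer: Runtime = 20 h/week × 15 weeks = 300 h
3D printer: 0.16 kW × 300 h = 48 kWh
Total energy = 98.208 kWh
Cost = 98.208 × €0.30 = €29.46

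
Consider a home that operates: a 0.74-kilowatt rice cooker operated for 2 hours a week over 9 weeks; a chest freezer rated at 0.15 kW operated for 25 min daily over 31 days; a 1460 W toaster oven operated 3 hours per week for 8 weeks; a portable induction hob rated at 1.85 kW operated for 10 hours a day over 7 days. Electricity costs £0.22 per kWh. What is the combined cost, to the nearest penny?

£39.56

rice cooker: Runtime = 2 h/week × 9 weeks = 18 h
rice cooker: 0.74 kW × 18 h = 13.32 kWh
chest freezer: Runtime = 25 min × 31 = 775 min = 12.916666… h
chest freezer: 0.15 kW × 12.916666… h = 1.9375 kWh
toaster oven: Runtime = 3 h/week × 8 weeks = 24 h
toaster oven: 1.46 kW × 24 h = 35.04 kWh
portable induction hob: Runtime = 10 h/day × 7 days = 70 h
portable induction hob: 1.85 kW × 70 h = 129.5 kWh
Total energy = 179.7975 kWh
Cost = 179.7975 × £0.22 = £39.56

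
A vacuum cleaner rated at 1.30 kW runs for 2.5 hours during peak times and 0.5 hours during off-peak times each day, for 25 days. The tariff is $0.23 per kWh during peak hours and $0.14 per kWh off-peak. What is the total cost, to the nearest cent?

$20.96

Peak energy = 1.3 kW × 2.5 h × 25 = 81.25 kWh
Off-peak energy = 1.3 kW × 0.5 h × 25 = 16.25 kWh
Cost = 81.25 × $0.23 + 16.25 × $0.14 = $18.6875 + $2.275 = $20.96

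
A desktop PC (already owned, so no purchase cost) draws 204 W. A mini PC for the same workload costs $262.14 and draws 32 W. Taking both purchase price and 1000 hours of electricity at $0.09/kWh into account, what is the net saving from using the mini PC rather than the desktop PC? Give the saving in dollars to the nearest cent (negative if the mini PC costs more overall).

-$246.66

desktop PC: $0.00 + (204/1000) kW × 1000 h × $0.09 = $0.00 + $18.36 = $18.36
mini PC: $262.14 + (32/1000) kW × 1000 h × $0.09 = $262.14 + $2.88 = $265.02
Saving = $18.36 − $265.02 = −$246.66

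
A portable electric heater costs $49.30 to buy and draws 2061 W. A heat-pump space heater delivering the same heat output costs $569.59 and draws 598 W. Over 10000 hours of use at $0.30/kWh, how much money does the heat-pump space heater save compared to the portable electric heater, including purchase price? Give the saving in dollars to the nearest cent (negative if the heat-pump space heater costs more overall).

portable electric heater: $49.30 + (2061/1000) kW × 10000 h × $0.30 = $49.30 + $6183 = $6232.3
heat-pump space heater: $569.59 + (598/1000) kW × 10000 h × $0.30 = $569.59 + $1794 = $2363.59
Saving = $6232.3 − $2363.59 = $3868.71

$3868.71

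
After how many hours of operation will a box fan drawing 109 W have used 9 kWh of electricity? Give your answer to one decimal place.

82.6 h

Hours = 9 kWh ÷ 0.109 kW = 82.6 h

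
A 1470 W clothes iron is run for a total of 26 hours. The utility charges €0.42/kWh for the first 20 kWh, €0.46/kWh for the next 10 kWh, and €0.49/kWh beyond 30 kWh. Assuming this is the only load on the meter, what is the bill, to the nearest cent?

Energy = 1.47 kW × 26 h = 38.22 kWh
Tier 1 (0–20 kWh): 20 × €0.42 = €8.4
Tier 2 (20–30 kWh): 10 × €0.46 = €4.6
Above 30 kWh: 8.22 × €0.49 = €4.0278
Bill = €17.03

€17.03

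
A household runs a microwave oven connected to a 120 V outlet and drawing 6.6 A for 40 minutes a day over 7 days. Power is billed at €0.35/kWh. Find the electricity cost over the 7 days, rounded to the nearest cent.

€1.29

Power = 6.6 A × 120 V = 792 W = 0.792 kW
Runtime = 40 min × 7 = 280 min = 4.666666… h
Energy = 0.792 kW × 4.666666… h = 3.696 kWh
Cost = 3.696 kWh × €0.35/kWh = €1.29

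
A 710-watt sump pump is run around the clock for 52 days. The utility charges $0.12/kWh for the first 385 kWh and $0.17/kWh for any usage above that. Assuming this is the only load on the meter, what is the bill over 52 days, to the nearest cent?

$131.38

Runtime = 24 h × 52 = 1248 h
Energy = 0.71 kW × 1248 h = 886.08 kWh
Tier 1 (0–385 kWh): 385 × $0.12 = $46.2
Above 385 kWh: 501.08 × $0.17 = $85.1836
Bill = $131.38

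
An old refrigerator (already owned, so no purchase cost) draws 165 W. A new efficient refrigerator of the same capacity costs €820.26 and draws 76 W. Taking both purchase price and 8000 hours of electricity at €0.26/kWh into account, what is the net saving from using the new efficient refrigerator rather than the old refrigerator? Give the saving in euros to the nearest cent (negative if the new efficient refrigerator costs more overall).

-€635.14

old refrigerator: €0.00 + (165/1000) kW × 8000 h × €0.26 = €0.00 + €343.2 = €343.2
new efficient refrigerator: €820.26 + (76/1000) kW × 8000 h × €0.26 = €820.26 + €158.08 = €978.34
Saving = €343.2 − €978.34 = −€635.14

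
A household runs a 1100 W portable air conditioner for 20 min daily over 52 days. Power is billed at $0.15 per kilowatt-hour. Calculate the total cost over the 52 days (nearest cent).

Runtime = 20 min × 52 = 1040 min = 17.333333… h
Energy = 1.1 kW × 17.333333… h = 19.066666… kWh
Cost = 19.066666… kWh × $0.15/kWh = $2.86

$2.86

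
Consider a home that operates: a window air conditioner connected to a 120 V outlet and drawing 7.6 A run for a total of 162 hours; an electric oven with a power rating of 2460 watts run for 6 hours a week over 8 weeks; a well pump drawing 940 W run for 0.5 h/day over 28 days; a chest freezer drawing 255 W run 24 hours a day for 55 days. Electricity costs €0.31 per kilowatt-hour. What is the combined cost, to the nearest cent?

window air conditioner: Power = 7.6 A × 120 V = 912 W = 0.912 kW
window air conditioner: 0.912 kW × 162 h = 147.744 kWh
electric oven: Runtime = 6 h/week × 8 weeks = 48 h
electric oven: 2.46 kW × 48 h = 118.08 kWh
well pump: Runtime = 0.5 h/day × 28 days = 14 h
well pump: 0.94 kW × 14 h = 13.16 kWh
chest freezer: Runtime = 24 h × 55 = 1320 h
chest freezer: 0.255 kW × 1320 h = 336.6 kWh
Total energy = 615.584 kWh
Cost = 615.584 × €0.31 = €190.83

€190.83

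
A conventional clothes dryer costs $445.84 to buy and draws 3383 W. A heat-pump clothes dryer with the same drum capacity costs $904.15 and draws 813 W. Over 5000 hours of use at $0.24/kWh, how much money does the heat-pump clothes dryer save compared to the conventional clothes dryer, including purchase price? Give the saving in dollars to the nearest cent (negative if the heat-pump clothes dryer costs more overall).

conventional clothes dryer: $445.84 + (3383/1000) kW × 5000 h × $0.24 = $445.84 + $4059.6 = $4505.44
heat-pump clothes dryer: $904.15 + (813/1000) kW × 5000 h × $0.24 = $904.15 + $975.6 = $1879.75
Saving = $4505.44 − $1879.75 = $2625.69

$2625.69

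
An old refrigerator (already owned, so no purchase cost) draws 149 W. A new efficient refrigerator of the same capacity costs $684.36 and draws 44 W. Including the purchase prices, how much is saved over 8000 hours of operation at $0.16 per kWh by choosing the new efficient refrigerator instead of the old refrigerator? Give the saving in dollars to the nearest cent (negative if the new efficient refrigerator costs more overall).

-$549.96

old refrigerator: $0.00 + (149/1000) kW × 8000 h × $0.16 = $0.00 + $190.72 = $190.72
new efficient refrigerator: $684.36 + (44/1000) kW × 8000 h × $0.16 = $684.36 + $56.32 = $740.68
Saving = $190.72 − $740.68 = −$549.96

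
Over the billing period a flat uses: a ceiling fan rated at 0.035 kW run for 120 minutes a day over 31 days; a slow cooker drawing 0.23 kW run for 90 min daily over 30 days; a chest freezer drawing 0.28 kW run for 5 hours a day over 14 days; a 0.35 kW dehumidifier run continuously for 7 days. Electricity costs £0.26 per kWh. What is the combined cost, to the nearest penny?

£23.64

ceiling fan: Runtime = 120 min × 31 = 3720 min = 62 h
ceiling fan: 0.035 kW × 62 h = 2.17 kWh
slow cooker: Runtime = 90 min × 30 = 2700 min = 45 h
slow cooker: 0.23 kW × 45 h = 10.35 kWh
chest freezer: Runtime = 5 h/day × 14 days = 70 h
chest freezer: 0.28 kW × 70 h = 19.6 kWh
dehumidifier: Runtime = 24 h × 7 = 168 h
dehumidifier: 0.35 kW × 168 h = 58.8 kWh
Total energy = 90.92 kWh
Cost = 90.92 × £0.26 = £23.64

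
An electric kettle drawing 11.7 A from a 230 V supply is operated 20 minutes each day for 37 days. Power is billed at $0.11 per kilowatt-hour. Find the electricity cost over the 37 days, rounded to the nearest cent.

Power = 11.7 A × 230 V = 2691 W = 2.691 kW
Runtime = 20 min × 37 = 740 min = 12.333333… h
Energy = 2.691 kW × 12.333333… h = 33.189 kWh
Cost = 33.189 kWh × $0.11/kWh = $3.65

$3.65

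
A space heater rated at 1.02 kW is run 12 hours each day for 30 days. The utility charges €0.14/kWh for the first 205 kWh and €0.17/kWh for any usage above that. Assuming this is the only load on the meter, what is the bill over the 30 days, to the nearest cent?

Runtime = 12 h/day × 30 days = 360 h
Energy = 1.02 kW × 360 h = 367.2 kWh
Tier 1 (0–205 kWh): 205 × €0.14 = €28.7
Above 205 kWh: 162.2 × €0.17 = €27.574
Bill = €56.27

€56.27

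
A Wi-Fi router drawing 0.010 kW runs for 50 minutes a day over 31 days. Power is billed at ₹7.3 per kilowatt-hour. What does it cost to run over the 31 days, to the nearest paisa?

₹1.89

Runtime = 50 min × 31 = 1550 min = 25.833333… h
Energy = 0.01 kW × 25.833333… h = 0.258333… kWh
Cost = 0.258333… kWh × ₹7.3/kWh = ₹1.89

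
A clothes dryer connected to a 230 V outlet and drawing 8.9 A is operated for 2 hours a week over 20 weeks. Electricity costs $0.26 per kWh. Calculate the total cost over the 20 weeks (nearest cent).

Power = 8.9 A × 230 V = 2047 W = 2.047 kW
Runtime = 2 h/week × 20 weeks = 40 h
Energy = 2.047 kW × 40 h = 81.88 kWh
Cost = 81.88 kWh × $0.26/kWh = $21.29

$21.29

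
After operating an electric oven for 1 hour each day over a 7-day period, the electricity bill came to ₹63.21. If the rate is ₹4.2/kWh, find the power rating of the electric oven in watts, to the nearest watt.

Energy = ₹63.21 ÷ ₹4.2/kWh = 15.05 kWh
Runtime = 1 h/day × 7 days = 7 h
Power = 15.05 kWh ÷ 7 h = 2.15 kW = 2150 W

2150 W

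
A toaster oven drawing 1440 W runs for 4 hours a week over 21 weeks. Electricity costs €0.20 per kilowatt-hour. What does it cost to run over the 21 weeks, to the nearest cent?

€24.19

Runtime = 4 h/week × 21 weeks = 84 h
Energy = 1.44 kW × 84 h = 120.96 kWh
Cost = 120.96 kWh × €0.20/kWh = €24.19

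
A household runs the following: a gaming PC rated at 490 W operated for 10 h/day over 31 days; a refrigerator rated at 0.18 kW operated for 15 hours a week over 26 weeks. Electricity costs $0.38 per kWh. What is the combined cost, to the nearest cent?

gaming PC: Runtime = 10 h/day × 31 days = 310 h
gaming PC: 0.49 kW × 310 h = 151.9 kWh
refrigerator: Runtime = 15 h/week × 26 weeks = 390 h
refrigerator: 0.18 kW × 390 h = 70.2 kWh
Total energy = 222.1 kWh
Cost = 222.1 × $0.38 = $84.40

$84.40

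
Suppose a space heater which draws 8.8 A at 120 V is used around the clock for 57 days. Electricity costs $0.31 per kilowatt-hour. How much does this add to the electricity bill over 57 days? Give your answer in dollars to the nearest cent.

$447.83

Power = 8.8 A × 120 V = 1056 W = 1.056 kW
Runtime = 24 h × 57 = 1368 h
Energy = 1.056 kW × 1368 h = 1444.608 kWh
Cost = 1444.608 kWh × $0.31/kWh = $447.83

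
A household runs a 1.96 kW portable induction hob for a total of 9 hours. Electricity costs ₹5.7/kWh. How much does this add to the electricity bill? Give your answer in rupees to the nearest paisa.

Energy = 1.96 kW × 9 h = 17.64 kWh
Cost = 17.64 kWh × ₹5.7/kWh = ₹100.55

₹100.55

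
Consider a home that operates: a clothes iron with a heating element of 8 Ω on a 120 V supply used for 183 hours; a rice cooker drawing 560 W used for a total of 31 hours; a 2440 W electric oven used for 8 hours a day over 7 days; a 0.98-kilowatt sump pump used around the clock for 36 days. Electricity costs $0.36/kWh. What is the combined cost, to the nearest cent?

$478.84

clothes iron: Power = V²/R = 120²/8 = 1800 W = 1.8 kW
clothes iron: 1.8 kW × 183 h = 329.4 kWh
rice cooker: 0.56 kW × 31 h = 17.36 kWh
electric oven: Runtime = 8 h/day × 7 days = 56 h
electric oven: 2.44 kW × 56 h = 136.64 kWh
sump pump: Runtime = 24 h × 36 = 864 h
sump pump: 0.98 kW × 864 h = 846.72 kWh
Total energy = 1330.12 kWh
Cost = 1330.12 × $0.36 = $478.84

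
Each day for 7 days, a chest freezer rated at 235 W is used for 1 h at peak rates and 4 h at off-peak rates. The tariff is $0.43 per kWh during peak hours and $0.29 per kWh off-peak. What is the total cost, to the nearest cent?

$2.62

Peak energy = 0.235 kW × 1 h × 7 = 1.645 kWh
Off-peak energy = 0.235 kW × 4 h × 7 = 6.58 kWh
Cost = 1.645 × $0.43 + 6.58 × $0.29 = $0.70735 + $1.9082 = $2.62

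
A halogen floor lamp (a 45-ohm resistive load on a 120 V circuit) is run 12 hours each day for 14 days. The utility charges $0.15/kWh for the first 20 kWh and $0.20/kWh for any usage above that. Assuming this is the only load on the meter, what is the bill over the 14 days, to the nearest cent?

$9.75

Power = V²/R = 120²/45 = 320 W = 0.32 kW
Runtime = 12 h/day × 14 days = 168 h
Energy = 0.32 kW × 168 h = 53.76 kWh
Tier 1 (0–20 kWh): 20 × $0.15 = $3
Above 20 kWh: 33.76 × $0.20 = $6.752
Bill = $9.75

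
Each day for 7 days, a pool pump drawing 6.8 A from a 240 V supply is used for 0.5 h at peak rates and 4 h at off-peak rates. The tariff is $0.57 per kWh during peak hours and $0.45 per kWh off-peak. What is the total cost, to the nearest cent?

$23.82

Power = 6.8 A × 240 V = 1632 W = 1.632 kW
Peak energy = 1.632 kW × 0.5 h × 7 = 5.712 kWh
Off-peak energy = 1.632 kW × 4 h × 7 = 45.696 kWh
Cost = 5.712 × $0.57 + 45.696 × $0.45 = $3.25584 + $20.5632 = $23.82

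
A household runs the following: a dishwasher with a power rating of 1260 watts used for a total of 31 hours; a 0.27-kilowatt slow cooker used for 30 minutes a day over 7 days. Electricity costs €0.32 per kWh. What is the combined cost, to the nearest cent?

€12.80

dishwasher: 1.26 kW × 31 h = 39.06 kWh
slow cooker: Runtime = 30 min × 7 = 210 min = 3.5 h
slow cooker: 0.27 kW × 3.5 h = 0.945 kWh
Total energy = 40.005 kWh
Cost = 40.005 × €0.32 = €12.80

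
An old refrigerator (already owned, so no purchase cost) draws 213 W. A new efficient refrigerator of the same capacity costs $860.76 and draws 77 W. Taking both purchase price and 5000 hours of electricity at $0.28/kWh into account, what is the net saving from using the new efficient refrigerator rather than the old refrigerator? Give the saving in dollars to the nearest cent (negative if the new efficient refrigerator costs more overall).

old refrigerator: $0.00 + (213/1000) kW × 5000 h × $0.28 = $0.00 + $298.2 = $298.2
new efficient refrigerator: $860.76 + (77/1000) kW × 5000 h × $0.28 = $860.76 + $107.8 = $968.56
Saving = $298.2 − $968.56 = −$670.36

-$670.36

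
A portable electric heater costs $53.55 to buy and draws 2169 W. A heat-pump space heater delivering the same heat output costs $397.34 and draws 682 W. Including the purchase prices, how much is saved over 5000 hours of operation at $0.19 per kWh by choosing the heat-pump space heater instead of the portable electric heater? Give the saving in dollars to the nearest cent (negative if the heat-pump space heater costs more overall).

$1068.86

portable electric heater: $53.55 + (2169/1000) kW × 5000 h × $0.19 = $53.55 + $2060.55 = $2114.1
heat-pump space heater: $397.34 + (682/1000) kW × 5000 h × $0.19 = $397.34 + $647.9 = $1045.24
Saving = $2114.1 − $1045.24 = $1068.86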